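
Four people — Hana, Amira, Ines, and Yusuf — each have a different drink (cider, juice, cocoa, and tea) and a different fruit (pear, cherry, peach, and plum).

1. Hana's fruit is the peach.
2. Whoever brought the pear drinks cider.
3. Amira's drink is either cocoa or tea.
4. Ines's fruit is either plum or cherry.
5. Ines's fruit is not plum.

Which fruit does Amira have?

plum

Clue 1 rules out peach for Amira's fruit.
With clues 1–3, pear is impossible for Amira's fruit.
With clues 1–5, cherry is impossible for Amira's fruit.
That leaves plum.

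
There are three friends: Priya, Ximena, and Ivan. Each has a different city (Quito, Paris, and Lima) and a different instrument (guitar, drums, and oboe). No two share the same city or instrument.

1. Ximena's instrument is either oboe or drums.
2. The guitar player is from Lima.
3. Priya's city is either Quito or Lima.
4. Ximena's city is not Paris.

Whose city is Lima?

With clues 1–2, Ximena is impossible for the one with city Lima.
With clues 1–4, Ivan is impossible for the one with city Lima.
That leaves Priya.

Priya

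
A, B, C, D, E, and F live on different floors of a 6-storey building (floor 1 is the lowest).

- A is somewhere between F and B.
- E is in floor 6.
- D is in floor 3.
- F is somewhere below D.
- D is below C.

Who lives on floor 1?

F

With clue 1, A is ruled out for floor 1.
With clues 1–2, E is ruled out for floor 1.
With clues 1–3, D is ruled out for floor 1.
With clues 1–4, B is ruled out for floor 1.
With clues 1–5, C is ruled out for floor 1.
So floor 1 is F.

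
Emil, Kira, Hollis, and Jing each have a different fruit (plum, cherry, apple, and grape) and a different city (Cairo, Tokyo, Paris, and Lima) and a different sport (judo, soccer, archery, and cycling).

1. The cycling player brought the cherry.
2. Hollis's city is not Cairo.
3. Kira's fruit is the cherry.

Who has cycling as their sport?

Kira

With clues 1–3, Emil, Hollis, and Jing are impossible for the one with sport cycling.
That leaves Kira.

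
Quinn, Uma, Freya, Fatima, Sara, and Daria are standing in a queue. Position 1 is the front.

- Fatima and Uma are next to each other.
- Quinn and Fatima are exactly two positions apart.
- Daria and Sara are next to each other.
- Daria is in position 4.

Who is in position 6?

Freya

With clues 1–4, Daria, Fatima, Quinn, Sara, and Uma are ruled out for position 6.
So position 6 is Freya.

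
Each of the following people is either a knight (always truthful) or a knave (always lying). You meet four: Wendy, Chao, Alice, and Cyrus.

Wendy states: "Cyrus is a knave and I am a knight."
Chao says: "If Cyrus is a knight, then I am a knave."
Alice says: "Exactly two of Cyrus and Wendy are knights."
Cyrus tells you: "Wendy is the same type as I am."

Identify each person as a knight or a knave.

Consider Wendy. Suppose Wendy is a knave.
Then whichever role Cyrus has, Cyrus's statement has the wrong truth value — contradiction.
So Wendy is a knight.
Consider Chao. Suppose Chao is a knave.
Then Chao's own statement would have to be false, but it can't be — contradiction.
So Chao is a knight.
Consider Alice. Suppose Alice is a knight.
Then no assignment of the remaining roles makes every statement match its speaker's type — contradiction.
So Alice is a knave.
Consider Cyrus. Suppose Cyrus is a knight.
Then Wendy's statement comes out false, contradicting Wendy being a knight.
So Cyrus is a knave.

Wendy: knight, Chao: knight, Alice: knave, Cyrus: knave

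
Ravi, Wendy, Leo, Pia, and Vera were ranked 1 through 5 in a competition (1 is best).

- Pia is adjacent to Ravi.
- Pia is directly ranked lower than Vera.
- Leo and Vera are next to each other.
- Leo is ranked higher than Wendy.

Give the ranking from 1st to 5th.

Leo, Vera, Pia, Ravi, Wendy

From clues 1–2: Ravi is in {3,4,5}.
From clues 1–3: Ravi is in {4,5}.
From clues 1–4: Leo → rank 1, Vera → rank 2, Pia → rank 3, Ravi → rank 4, Wendy → rank 5.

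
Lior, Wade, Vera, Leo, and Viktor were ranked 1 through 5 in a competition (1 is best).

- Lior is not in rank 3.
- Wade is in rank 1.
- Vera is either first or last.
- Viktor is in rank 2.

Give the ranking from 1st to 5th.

From clue 1: Lior is in {1,2,4,5}.
From clues 1–2: Wade → rank 1.
From clues 1–3: Vera → rank 5.
From clues 1–4: Viktor → rank 2, Leo → rank 3, Lior → rank 4.

Wade, Viktor, Leo, Lior, Vera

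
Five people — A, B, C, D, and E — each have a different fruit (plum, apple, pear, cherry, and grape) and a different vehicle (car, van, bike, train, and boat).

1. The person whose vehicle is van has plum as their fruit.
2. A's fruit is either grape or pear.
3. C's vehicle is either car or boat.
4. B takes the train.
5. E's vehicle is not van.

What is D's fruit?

plum

With clues 1–5, apple, cherry, grape, and pear are impossible for D's fruit.
That leaves plum.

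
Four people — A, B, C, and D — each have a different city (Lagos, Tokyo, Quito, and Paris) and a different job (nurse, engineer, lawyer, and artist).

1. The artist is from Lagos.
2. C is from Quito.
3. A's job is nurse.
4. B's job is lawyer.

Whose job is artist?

D

With clues 1–2, C is impossible for the one with job artist.
With clues 1–3, A is impossible for the one with job artist.
With clues 1–4, B is impossible for the one with job artist.
That leaves D.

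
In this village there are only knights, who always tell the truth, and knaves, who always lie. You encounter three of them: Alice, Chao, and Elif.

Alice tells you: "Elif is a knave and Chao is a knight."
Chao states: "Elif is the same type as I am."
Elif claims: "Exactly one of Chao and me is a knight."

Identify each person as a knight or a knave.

Alice: knave, Chao: knave, Elif: knight

Consider Alice. Suppose Alice is a knight.
Then no assignment of the remaining roles makes every statement match its speaker's type — contradiction.
So Alice is a knave.
Consider Chao. Suppose Chao is a knight.
Then whichever role Elif has, Elif's statement has the wrong truth value — contradiction.
So Chao is a knave.
Consider Elif. Suppose Elif is a knave.
Then Chao's statement comes out true, contradicting Chao being a knave.
So Elif is a knight.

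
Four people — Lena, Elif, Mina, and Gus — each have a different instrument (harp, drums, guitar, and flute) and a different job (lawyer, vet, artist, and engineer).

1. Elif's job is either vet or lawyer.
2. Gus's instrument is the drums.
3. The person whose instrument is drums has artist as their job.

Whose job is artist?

Clue 1 rules out Elif for the one with job artist.
With clues 1–3, Lena and Mina are impossible for the one with job artist.
That leaves Gus.

Gus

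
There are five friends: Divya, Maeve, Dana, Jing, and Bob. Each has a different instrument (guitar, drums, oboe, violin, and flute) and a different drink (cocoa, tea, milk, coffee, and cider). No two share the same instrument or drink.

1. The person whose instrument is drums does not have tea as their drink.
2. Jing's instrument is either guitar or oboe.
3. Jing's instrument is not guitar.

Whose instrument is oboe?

Jing

With clues 1–3, Bob, Dana, Divya, and Maeve are impossible for the one with instrument oboe.
That leaves Jing.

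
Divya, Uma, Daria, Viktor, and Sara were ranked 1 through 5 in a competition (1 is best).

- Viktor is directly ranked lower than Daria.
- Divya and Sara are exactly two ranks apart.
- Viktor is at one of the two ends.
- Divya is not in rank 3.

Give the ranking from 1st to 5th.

Divya, Uma, Sara, Daria, Viktor

From clue 1: Daria is in {1,2,3,4}.
From clues 1–2: Uma is in {2,4}.
From clues 1–3: Uma → rank 2, Daria → rank 4, Viktor → rank 5.
From clues 1–4: Divya → rank 1, Sara → rank 3.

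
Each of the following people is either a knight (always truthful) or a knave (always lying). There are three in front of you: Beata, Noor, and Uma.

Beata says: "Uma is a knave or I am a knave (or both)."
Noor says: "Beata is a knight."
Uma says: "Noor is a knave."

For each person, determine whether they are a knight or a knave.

Consider Beata. Suppose Beata is a knave.
Then Beata's own statement would have to be false, but it can't be — contradiction.
So Beata is a knight.
With that fixed, Noor's statement is true, so Noor is a knight.
With that fixed, Uma's statement is false, so Uma is a knave.

Beata: knight, Noor: knight, Uma: knave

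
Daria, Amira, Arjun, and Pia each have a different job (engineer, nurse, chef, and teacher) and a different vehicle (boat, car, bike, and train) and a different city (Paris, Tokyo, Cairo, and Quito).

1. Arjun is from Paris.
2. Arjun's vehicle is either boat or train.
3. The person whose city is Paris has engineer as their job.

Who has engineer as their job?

Arjun

With clues 1–3, Amira, Daria, and Pia are impossible for the one with job engineer.
That leaves Arjun.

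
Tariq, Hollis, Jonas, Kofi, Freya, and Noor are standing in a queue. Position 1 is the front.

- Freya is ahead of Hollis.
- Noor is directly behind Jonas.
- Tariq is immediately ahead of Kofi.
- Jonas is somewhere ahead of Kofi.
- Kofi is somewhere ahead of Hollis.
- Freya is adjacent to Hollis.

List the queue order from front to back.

Jonas, Noor, Tariq, Kofi, Freya, Hollis

From clue 1: Hollis is in {2,3,4,5,6}.
From clues 1–3: Hollis is in {2,4,6}.
From clues 1–4: Tariq is in {3,4,5}.
From clues 1–5: Hollis → position 6.
From clues 1–6: Jonas → position 1, Noor → position 2, Tariq → position 3, Kofi → position 4, Freya → position 5.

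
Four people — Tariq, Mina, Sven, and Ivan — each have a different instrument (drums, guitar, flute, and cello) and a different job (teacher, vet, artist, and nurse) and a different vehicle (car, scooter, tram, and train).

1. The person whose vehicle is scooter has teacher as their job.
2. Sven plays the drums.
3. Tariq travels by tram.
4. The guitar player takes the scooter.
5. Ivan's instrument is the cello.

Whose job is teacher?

Mina

With clues 1–3, Tariq is impossible for the one with job teacher.
With clues 1–4, Sven is impossible for the one with job teacher.
With clues 1–5, Ivan is impossible for the one with job teacher.
That leaves Mina.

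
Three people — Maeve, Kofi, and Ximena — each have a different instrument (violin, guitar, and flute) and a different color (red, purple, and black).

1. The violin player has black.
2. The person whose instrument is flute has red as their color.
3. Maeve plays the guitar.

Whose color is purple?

Maeve

With clues 1–3, Kofi and Ximena are impossible for the one with color purple.
That leaves Maeve.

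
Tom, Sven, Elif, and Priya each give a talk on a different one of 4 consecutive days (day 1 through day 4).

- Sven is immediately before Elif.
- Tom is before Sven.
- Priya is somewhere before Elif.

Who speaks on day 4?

With clue 1, Sven is ruled out for day 4.
With clues 1–2, Tom is ruled out for day 4.
With clues 1–3, Priya is ruled out for day 4.
So day 4 is Elif.

Elif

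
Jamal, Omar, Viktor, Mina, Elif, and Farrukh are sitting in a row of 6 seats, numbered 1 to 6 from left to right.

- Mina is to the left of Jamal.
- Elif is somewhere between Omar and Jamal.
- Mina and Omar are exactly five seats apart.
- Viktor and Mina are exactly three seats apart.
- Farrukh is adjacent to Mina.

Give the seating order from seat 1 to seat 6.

Mina, Farrukh, Jamal, Viktor, Elif, Omar

From clue 1: Jamal is in {2,3,4,5,6}.
From clues 1–2: Elif is in {2,3,4,5}.
From clues 1–3: Mina → seat 1, Omar → seat 6.
From clues 1–4: Viktor → seat 4.
From clues 1–5: Farrukh → seat 2, Jamal → seat 3, Elif → seat 5.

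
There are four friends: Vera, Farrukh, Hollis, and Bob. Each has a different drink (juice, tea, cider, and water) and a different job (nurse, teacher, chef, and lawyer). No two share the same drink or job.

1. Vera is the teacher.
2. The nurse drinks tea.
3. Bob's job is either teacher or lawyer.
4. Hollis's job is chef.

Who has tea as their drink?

With clues 1–2, Vera is impossible for the one with drink tea.
With clues 1–3, Bob is impossible for the one with drink tea.
With clues 1–4, Hollis is impossible for the one with drink tea.
That leaves Farrukh.

Farrukh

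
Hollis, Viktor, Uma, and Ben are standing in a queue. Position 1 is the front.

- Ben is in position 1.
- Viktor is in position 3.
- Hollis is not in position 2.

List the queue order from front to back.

From clue 1: Ben → position 1.
From clues 1–2: Viktor → position 3.
From clues 1–3: Uma → position 2, Hollis → position 4.

Ben, Uma, Viktor, Hollis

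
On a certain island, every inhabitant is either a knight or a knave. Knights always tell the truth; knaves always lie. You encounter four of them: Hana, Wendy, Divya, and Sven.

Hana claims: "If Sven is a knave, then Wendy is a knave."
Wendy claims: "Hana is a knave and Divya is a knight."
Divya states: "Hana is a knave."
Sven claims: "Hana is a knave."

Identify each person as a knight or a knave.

Consider Hana. Suppose Hana is a knave.
Then no assignment of the remaining roles makes every statement match its speaker's type — contradiction.
So Hana is a knight.
With that fixed, Wendy's statement is false, so Wendy is a knave.
With that fixed, Divya's statement is false, so Divya is a knave.
With that fixed, Sven's statement is false, so Sven is a knave.

Hana: knight, Wendy: knave, Divya: knave, Sven: knave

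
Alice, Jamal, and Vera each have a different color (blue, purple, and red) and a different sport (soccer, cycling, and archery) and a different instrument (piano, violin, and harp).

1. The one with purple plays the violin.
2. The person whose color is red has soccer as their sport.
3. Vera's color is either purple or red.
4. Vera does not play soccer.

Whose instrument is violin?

With clues 1–4, Alice and Jamal are impossible for the one with instrument violin.
That leaves Vera.

Vera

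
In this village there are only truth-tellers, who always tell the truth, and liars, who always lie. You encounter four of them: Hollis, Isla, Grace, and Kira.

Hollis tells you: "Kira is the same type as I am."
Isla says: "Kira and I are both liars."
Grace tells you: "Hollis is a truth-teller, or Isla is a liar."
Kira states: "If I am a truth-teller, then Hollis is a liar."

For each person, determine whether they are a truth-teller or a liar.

Consider Hollis. Suppose Hollis is a truth-teller.
Then whichever role Kira has, Kira's statement has the wrong truth value — contradiction.
So Hollis is a liar.
With that fixed, Kira's statement is true, so Kira is a truth-teller.
With that fixed, Isla's statement is false, so Isla is a liar.
With that fixed, Grace's statement is true, so Grace is a truth-teller.

Hollis: liar, Isla: liar, Grace: truth-teller, Kira: truth-teller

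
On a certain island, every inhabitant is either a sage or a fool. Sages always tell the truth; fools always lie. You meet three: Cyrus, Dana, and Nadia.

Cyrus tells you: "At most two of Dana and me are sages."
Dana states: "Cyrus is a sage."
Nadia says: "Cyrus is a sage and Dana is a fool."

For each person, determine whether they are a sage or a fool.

Cyrus: sage, Dana: sage, Nadia: fool

Regardless of anyone's role, Cyrus's statement is true, so Cyrus is a sage.
With that fixed, Dana's statement is true, so Dana is a sage.
With that fixed, Nadia's statement is false, so Nadia is a fool.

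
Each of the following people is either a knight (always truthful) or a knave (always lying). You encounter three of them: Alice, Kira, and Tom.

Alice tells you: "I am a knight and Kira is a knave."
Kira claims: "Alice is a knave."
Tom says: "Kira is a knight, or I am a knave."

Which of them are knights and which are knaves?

Consider Alice. Suppose Alice is a knight.
Then no assignment of the remaining roles makes every statement match its speaker's type — contradiction.
So Alice is a knave.
With that fixed, Kira's statement is true, so Kira is a knight.
With that fixed, Tom's statement is true, so Tom is a knight.

Alice: knave, Kira: knight, Tom: knight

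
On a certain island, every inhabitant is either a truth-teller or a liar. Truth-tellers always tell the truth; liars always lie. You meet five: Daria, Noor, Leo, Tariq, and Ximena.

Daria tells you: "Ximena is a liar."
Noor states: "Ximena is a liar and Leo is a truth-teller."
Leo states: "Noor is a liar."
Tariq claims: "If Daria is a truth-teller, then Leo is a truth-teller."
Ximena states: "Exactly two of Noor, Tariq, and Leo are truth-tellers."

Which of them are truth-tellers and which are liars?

Daria: liar, Noor: liar, Leo: truth-teller, Tariq: truth-teller, Ximena: truth-teller

Consider Daria. Suppose Daria is a truth-teller.
Then no assignment of the remaining roles makes every statement match its speaker's type — contradiction.
So Daria is a liar.
With that fixed, Tariq's statement is true, so Tariq is a truth-teller.
Consider Noor. Suppose Noor is a truth-teller.
Then no assignment of the remaining roles makes every statement match its speaker's type — contradiction.
So Noor is a liar.
With that fixed, Leo's statement is true, so Leo is a truth-teller.
With that fixed, Ximena's statement is true, so Ximena is a truth-teller.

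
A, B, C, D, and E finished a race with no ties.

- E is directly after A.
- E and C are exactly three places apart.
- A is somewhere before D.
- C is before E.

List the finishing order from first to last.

C, B, A, E, D

From clue 1: A is in {1,2,3,4}.
From clues 1–2: A is in {1,3,4}.
From clues 1–3: A is in {1,3}.
From clues 1–4: C → place 1, B → place 2, A → place 3, E → place 4, D → place 5.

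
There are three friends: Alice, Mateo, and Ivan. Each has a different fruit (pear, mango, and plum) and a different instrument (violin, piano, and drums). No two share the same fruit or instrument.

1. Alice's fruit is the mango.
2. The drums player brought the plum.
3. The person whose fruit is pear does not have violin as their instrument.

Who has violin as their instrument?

With clues 1–3, Ivan and Mateo are impossible for the one with instrument violin.
That leaves Alice.

Alice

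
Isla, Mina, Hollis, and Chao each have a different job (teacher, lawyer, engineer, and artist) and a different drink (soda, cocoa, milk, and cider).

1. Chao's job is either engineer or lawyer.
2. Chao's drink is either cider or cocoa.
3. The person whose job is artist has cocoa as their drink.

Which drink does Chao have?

With clues 1–2, milk and soda are impossible for Chao's drink.
With clues 1–3, cocoa is impossible for Chao's drink.
That leaves cider.

cider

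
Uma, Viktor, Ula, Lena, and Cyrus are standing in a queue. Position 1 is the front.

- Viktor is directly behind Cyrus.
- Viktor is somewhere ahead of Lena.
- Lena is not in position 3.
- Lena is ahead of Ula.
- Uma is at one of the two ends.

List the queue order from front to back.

From clue 1: Viktor is in {2,3,4,5}.
From clues 1–2: Viktor is in {2,3,4}.
From clues 1–3: Lena is in {4,5}.
From clues 1–4: Lena → position 4, Ula → position 5.
From clues 1–5: Uma → position 1, Cyrus → position 2, Viktor → position 3.

Uma, Cyrus, Viktor, Lena, Ula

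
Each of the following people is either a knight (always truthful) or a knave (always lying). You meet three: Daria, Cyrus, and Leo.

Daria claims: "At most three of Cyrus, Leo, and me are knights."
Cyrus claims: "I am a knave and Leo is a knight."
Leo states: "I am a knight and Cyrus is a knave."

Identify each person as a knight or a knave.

Regardless of anyone's role, Daria's statement is true, so Daria is a knight.
Consider Cyrus. Suppose Cyrus is a knight.
Then Cyrus's own statement would have to be true, but it can't be — contradiction.
So Cyrus is a knave.
Consider Leo. Suppose Leo is a knight.
Then Cyrus's statement comes out true, contradicting Cyrus being a knave.
So Leo is a knave.

Daria: knight, Cyrus: knave, Leo: knave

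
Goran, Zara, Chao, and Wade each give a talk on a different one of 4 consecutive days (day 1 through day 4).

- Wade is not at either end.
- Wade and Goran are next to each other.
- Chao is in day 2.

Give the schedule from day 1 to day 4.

From clue 1: Wade is in {2,3}.
From clues 1–3: Zara → day 1, Chao → day 2, Wade → day 3, Goran → day 4.

Zara, Chao, Wade, Goran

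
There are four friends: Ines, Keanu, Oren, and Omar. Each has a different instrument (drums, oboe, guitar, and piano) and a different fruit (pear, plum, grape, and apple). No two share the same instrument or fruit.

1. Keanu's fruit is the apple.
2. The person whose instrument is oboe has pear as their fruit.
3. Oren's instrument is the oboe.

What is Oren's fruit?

pear

Clue 1 rules out apple for Oren's fruit.
With clues 1–3, grape and plum are impossible for Oren's fruit.
That leaves pear.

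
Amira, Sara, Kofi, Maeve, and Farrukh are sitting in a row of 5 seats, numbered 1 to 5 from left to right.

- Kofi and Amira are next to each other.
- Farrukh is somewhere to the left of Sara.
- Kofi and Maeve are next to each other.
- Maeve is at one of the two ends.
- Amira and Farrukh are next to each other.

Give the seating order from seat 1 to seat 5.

Maeve, Kofi, Amira, Farrukh, Sara

From clues 1–2: Sara is in {2,3,4,5}.
From clues 1–3: Sara is in {2,5}.
From clues 1–4: Amira → seat 3.
From clues 1–5: Maeve → seat 1, Kofi → seat 2, Farrukh → seat 4, Sara → seat 5.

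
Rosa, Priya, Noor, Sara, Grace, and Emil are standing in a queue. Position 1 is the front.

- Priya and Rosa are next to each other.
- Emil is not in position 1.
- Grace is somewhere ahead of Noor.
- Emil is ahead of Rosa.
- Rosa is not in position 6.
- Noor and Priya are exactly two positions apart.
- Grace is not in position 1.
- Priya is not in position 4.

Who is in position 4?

Noor

With clues 1–4, Grace is ruled out for position 4.
With clues 1–6, Emil and Sara are ruled out for position 4.
With clues 1–7, Rosa is ruled out for position 4.
With clues 1–8, Priya is ruled out for position 4.
So position 4 is Noor.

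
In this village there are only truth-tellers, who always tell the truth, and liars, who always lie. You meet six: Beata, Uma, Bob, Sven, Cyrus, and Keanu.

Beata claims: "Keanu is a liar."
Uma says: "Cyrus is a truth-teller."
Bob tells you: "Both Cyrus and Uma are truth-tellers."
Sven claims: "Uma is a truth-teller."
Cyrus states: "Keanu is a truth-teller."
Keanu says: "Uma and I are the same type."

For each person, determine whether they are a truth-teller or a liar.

Beata: liar, Uma: truth-teller, Bob: truth-teller, Sven: truth-teller, Cyrus: truth-teller, Keanu: truth-teller

Consider Beata. Suppose Beata is a truth-teller.
Then no assignment of the remaining roles makes every statement match its speaker's type — contradiction.
So Beata is a liar.
Consider Uma. Suppose Uma is a liar.
Then whichever role Keanu has, Keanu's statement has the wrong truth value — contradiction.
So Uma is a truth-teller.
With that fixed, Sven's statement is true, so Sven is a truth-teller.
Consider Bob. Suppose Bob is a liar.
Then no assignment of the remaining roles makes every statement match its speaker's type — contradiction.
So Bob is a truth-teller.
Consider Cyrus. Suppose Cyrus is a liar.
Then Uma's statement comes out false, contradicting Uma being a truth-teller.
So Cyrus is a truth-teller.
Consider Keanu. Suppose Keanu is a liar.
Then Beata's statement comes out true, contradicting Beata being a liar.
So Keanu is a truth-teller.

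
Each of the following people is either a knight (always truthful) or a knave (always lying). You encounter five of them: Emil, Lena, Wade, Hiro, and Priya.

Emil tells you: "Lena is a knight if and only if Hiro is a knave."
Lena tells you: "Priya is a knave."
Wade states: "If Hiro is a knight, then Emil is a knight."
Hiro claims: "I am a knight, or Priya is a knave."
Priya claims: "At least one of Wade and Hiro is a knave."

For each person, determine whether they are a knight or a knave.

Emil: knave, Lena: knave, Wade: knight, Hiro: knave, Priya: knight

Consider Emil. Suppose Emil is a knight.
Then no assignment of the remaining roles makes every statement match its speaker's type — contradiction.
So Emil is a knave.
Consider Lena. Suppose Lena is a knight.
Then no assignment of the remaining roles makes every statement match its speaker's type — contradiction.
So Lena is a knave.
Consider Wade. Suppose Wade is a knave.
Then no assignment of the remaining roles makes every statement match its speaker's type — contradiction.
So Wade is a knight.
Consider Hiro. Suppose Hiro is a knight.
Then Emil's statement comes out true, contradicting Emil being a knave.
So Hiro is a knave.
With that fixed, Priya's statement is true, so Priya is a knight.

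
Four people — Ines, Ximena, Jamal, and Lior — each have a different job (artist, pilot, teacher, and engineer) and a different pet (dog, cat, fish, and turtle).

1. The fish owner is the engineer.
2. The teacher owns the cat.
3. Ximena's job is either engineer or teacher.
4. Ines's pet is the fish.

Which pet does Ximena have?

cat

With clues 1–3, dog and turtle are impossible for Ximena's pet.
With clues 1–4, fish is impossible for Ximena's pet.
That leaves cat.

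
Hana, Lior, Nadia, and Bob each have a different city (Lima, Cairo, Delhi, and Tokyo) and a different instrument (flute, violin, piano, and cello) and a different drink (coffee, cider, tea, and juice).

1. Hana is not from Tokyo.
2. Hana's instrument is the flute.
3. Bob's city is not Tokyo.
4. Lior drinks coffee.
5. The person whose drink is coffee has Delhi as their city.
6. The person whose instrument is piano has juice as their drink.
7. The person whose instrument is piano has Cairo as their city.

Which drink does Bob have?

With clues 1–4, coffee is impossible for Bob's drink.
With clues 1–7, cider and tea are impossible for Bob's drink.
That leaves juice.

juice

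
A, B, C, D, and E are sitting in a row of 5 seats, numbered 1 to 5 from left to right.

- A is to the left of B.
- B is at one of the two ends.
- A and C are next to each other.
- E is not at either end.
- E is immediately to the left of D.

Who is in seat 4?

With clues 1–2, B is ruled out for seat 4.
With clues 1–5, A, C, and E are ruled out for seat 4.
So seat 4 is D.

D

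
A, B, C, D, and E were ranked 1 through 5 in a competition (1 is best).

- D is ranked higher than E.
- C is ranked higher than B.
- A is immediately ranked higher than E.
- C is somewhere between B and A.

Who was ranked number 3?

With clues 1–3, C is ruled out for rank 3.
With clues 1–4, A, B, and D are ruled out for rank 3.
So rank 3 is E.

E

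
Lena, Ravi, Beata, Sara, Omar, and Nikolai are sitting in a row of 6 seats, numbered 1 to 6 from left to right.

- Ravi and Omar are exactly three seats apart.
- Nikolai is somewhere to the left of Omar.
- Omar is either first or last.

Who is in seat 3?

Ravi

With clues 1–3, Beata, Lena, Nikolai, Omar, and Sara are ruled out for seat 3.
So seat 3 is Ravi.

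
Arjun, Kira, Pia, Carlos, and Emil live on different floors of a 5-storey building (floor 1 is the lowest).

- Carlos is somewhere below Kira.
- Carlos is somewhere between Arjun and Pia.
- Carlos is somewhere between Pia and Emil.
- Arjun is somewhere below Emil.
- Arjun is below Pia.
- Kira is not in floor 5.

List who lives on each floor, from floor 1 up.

From clue 1: Kira is in {2,3,4,5}.
From clues 1–2: Carlos is in {2,3}.
From clues 1–5: Arjun → floor 1, Emil → floor 2, Carlos → floor 3.
From clues 1–6: Kira → floor 4, Pia → floor 5.

Arjun, Emil, Carlos, Kira, Pia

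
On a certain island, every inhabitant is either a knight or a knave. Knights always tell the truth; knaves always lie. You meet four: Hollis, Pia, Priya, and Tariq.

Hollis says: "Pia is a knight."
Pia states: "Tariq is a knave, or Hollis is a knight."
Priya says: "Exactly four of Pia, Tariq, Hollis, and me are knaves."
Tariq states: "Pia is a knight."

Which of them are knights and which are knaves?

Consider Hollis. Suppose Hollis is a knave.
Then no assignment of the remaining roles makes every statement match its speaker's type — contradiction.
So Hollis is a knight.
With that fixed, Pia's statement is true, so Pia is a knight.
With that fixed, Priya's statement is false, so Priya is a knave.
With that fixed, Tariq's statement is true, so Tariq is a knight.

Hollis: knight, Pia: knight, Priya: knave, Tariq: knight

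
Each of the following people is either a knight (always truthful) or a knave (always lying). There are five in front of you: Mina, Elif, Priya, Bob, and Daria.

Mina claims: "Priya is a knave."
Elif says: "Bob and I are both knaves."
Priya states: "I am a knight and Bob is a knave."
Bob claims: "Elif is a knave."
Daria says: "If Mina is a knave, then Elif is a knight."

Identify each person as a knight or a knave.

Mina: knight, Elif: knave, Priya: knave, Bob: knight, Daria: knight

Consider Mina. Suppose Mina is a knave.
Then no assignment of the remaining roles makes every statement match its speaker's type — contradiction.
So Mina is a knight.
With that fixed, Daria's statement is true, so Daria is a knight.
Consider Elif. Suppose Elif is a knight.
Then Elif's own statement would have to be true, but it can't be — contradiction.
So Elif is a knave.
With that fixed, Bob's statement is true, so Bob is a knight.
With that fixed, Priya's statement is false, so Priya is a knave.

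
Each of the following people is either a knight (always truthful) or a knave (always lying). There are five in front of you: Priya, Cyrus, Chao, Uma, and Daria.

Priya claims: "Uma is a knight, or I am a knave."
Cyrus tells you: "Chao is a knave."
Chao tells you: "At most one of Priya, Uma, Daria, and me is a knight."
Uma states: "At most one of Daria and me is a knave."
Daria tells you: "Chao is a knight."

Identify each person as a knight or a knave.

Consider Priya. Suppose Priya is a knave.
Then Priya's own statement would have to be false, but it can't be — contradiction.
So Priya is a knight.
Consider Cyrus. Suppose Cyrus is a knave.
Then no assignment of the remaining roles makes every statement match its speaker's type — contradiction.
So Cyrus is a knight.
Consider Chao. Suppose Chao is a knight.
Then Cyrus's statement comes out false, contradicting Cyrus being a knight.
So Chao is a knave.
With that fixed, Daria's statement is false, so Daria is a knave.
Consider Uma. Suppose Uma is a knave.
Then Priya's statement comes out false, contradicting Priya being a knight.
So Uma is a knight.

Priya: knight, Cyrus: knight, Chao: knave, Uma: knight, Daria: knave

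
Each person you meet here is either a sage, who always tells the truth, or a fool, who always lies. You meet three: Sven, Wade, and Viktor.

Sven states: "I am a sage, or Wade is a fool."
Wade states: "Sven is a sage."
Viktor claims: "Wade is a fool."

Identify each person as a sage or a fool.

Consider Sven. Suppose Sven is a fool.
Then no assignment of the remaining roles makes every statement match its speaker's type — contradiction.
So Sven is a sage.
With that fixed, Wade's statement is true, so Wade is a sage.
With that fixed, Viktor's statement is false, so Viktor is a fool.

Sven: sage, Wade: sage, Viktor: fool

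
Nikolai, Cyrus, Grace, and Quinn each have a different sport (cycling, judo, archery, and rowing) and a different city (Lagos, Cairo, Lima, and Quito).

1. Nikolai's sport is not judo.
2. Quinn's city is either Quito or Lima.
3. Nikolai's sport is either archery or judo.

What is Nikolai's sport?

archery

Clue 1 rules out judo for Nikolai's sport.
With clues 1–3, cycling and rowing are impossible for Nikolai's sport.
That leaves archery.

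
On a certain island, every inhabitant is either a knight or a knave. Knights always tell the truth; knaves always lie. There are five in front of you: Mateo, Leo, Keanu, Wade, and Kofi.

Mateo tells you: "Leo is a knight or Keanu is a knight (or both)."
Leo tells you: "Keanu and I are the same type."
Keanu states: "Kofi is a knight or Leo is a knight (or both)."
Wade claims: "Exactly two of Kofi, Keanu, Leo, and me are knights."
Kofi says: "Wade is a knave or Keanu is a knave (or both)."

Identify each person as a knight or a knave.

Mateo: knight, Leo: knight, Keanu: knight, Wade: knave, Kofi: knight

Consider Mateo. Suppose Mateo is a knave.
Then no assignment of the remaining roles makes every statement match its speaker's type — contradiction.
So Mateo is a knight.
Consider Leo. Suppose Leo is a knave.
Then no assignment of the remaining roles makes every statement match its speaker's type — contradiction.
So Leo is a knight.
With that fixed, Keanu's statement is true, so Keanu is a knight.
Consider Wade. Suppose Wade is a knight.
Then Wade's own statement would have to be true, but it can't be — contradiction.
So Wade is a knave.
With that fixed, Kofi's statement is true, so Kofi is a knight.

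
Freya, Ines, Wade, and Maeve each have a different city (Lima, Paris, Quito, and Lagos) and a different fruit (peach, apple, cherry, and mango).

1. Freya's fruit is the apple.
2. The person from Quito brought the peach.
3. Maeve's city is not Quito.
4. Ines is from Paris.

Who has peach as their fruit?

Wade

Clue 1 rules out Freya for the one with fruit peach.
With clues 1–3, Maeve is impossible for the one with fruit peach.
With clues 1–4, Ines is impossible for the one with fruit peach.
That leaves Wade.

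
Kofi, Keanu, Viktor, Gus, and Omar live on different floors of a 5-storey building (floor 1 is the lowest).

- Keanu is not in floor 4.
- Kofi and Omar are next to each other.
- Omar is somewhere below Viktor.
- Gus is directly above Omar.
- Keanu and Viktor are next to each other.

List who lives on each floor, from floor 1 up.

From clue 1: Keanu is in {1,2,3,5}.
From clues 1–3: Viktor is in {3,4,5}.
From clues 1–4: Kofi is in {1,2}.
From clues 1–5: Kofi → floor 1, Omar → floor 2, Gus → floor 3, Viktor → floor 4, Keanu → floor 5.

Kofi, Omar, Gus, Viktor, Keanu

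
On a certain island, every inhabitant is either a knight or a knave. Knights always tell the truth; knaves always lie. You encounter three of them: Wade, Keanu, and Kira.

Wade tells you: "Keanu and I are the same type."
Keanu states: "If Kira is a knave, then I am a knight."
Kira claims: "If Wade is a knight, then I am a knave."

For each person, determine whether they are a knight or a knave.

Wade: knave, Keanu: knight, Kira: knight

Consider Wade. Suppose Wade is a knight.
Then whichever role Kira has, Kira's statement has the wrong truth value — contradiction.
So Wade is a knave.
With that fixed, Kira's statement is true, so Kira is a knight.
With that fixed, Keanu's statement is true, so Keanu is a knight.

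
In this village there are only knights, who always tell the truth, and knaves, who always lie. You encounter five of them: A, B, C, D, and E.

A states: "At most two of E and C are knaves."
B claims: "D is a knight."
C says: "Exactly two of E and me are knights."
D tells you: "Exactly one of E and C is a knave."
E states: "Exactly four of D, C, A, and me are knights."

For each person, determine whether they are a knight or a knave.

Regardless of anyone's role, A's statement is true, so A is a knight.
Consider B. Suppose B is a knight.
Then no assignment of the remaining roles makes every statement match its speaker's type — contradiction.
So B is a knave.
Consider C. Suppose C is a knight.
Then no assignment of the remaining roles makes every statement match its speaker's type — contradiction.
So C is a knave.
With that fixed, E's statement is false, so E is a knave.
With that fixed, D's statement is false, so D is a knave.

A: knight, B: knave, C: knave, D: knave, E: knave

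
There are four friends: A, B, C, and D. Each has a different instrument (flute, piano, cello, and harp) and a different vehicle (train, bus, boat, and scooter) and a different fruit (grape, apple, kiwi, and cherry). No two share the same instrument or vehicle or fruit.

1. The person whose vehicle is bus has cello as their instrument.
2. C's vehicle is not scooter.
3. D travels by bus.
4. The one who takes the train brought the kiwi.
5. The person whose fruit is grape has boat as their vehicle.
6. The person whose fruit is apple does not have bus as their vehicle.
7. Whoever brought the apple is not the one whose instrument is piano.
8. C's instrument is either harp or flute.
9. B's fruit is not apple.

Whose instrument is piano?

With clues 1–3, D is impossible for the one with instrument piano.
With clues 1–8, C is impossible for the one with instrument piano.
With clues 1–9, A is impossible for the one with instrument piano.
That leaves B.

B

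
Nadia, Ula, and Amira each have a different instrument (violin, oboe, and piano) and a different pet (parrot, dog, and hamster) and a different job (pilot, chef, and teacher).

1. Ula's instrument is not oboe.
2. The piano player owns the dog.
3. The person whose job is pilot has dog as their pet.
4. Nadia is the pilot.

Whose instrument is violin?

Ula

With clues 1–4, Amira and Nadia are impossible for the one with instrument violin.
That leaves Ula.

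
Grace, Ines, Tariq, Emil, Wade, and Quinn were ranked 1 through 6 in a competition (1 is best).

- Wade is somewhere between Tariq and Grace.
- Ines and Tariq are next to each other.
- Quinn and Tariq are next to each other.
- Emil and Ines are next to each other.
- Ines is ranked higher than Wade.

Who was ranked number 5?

With clues 1–4, Emil, Grace, and Quinn are ruled out for rank 5.
With clues 1–5, Ines and Tariq are ruled out for rank 5.
So rank 5 is Wade.

Wade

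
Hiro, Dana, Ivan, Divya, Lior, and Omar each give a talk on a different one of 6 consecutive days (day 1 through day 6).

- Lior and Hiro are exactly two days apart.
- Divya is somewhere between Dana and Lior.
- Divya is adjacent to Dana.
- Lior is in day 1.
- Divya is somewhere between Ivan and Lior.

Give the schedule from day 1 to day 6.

From clues 1–2: Divya is in {2,3,4,5}.
From clues 1–3: Dana is in {1,2,5,6}.
From clues 1–4: Lior → day 1, Hiro → day 3.
From clues 1–5: Omar → day 2, Divya → day 4, Dana → day 5, Ivan → day 6.

Lior, Omar, Hiro, Divya, Dana, Ivan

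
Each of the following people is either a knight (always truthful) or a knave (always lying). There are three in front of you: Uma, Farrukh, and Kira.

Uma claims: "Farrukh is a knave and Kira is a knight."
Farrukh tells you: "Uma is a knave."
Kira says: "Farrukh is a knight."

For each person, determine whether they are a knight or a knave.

Consider Uma. Suppose Uma is a knight.
Then no assignment of the remaining roles makes every statement match its speaker's type — contradiction.
So Uma is a knave.
With that fixed, Farrukh's statement is true, so Farrukh is a knight.
With that fixed, Kira's statement is true, so Kira is a knight.

Uma: knave, Farrukh: knight, Kira: knight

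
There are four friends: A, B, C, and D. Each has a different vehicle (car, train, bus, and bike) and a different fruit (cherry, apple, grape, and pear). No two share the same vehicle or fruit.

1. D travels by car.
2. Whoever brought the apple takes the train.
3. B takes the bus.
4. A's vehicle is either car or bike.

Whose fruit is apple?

With clues 1–2, D is impossible for the one with fruit apple.
With clues 1–3, B is impossible for the one with fruit apple.
With clues 1–4, A is impossible for the one with fruit apple.
That leaves C.

C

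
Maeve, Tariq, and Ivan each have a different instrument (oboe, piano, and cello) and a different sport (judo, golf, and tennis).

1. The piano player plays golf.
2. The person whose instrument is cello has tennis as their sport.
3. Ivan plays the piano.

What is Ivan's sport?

golf

With clues 1–3, judo and tennis are impossible for Ivan's sport.
That leaves golf.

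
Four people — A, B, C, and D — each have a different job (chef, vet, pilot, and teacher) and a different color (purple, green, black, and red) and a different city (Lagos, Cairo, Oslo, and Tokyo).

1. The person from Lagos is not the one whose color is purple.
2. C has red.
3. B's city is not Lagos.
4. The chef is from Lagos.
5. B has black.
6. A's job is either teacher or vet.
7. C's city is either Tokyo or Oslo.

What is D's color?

With clues 1–2, red is impossible for D's color.
With clues 1–5, black is impossible for D's color.
With clues 1–7, purple is impossible for D's color.
That leaves green.

green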